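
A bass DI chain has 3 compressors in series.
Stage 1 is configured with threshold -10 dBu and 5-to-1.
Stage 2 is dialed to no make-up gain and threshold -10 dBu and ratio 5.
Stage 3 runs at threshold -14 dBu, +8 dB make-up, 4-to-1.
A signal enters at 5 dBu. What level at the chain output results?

-4.85 dBu

Stage 1: 15 dB above -10 dBu, reduced 5:1 to 3 dB above → -7 dBu.
Stage 2: overshoot 3 dB → 3/5 = 0.6 dB → -9.4 dBu.
Stage 3: 4.6 dB above -14 dBu, reduced 4:1 to 1.15 dB above → -12.85 dBu; +8 dB make-up → -4.85 dBu.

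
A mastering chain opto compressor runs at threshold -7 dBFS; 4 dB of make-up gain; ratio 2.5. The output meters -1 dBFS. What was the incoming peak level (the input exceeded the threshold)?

-2 dBFS

Before make-up, the level was -1 − 4 = -5 dBFS.
Post-compression overshoot = -5 − (-7) = 2 dB.
Undo the ratio: input overshoot = 2 × 2.5 = 5 dB, giving input = -2 dBFS.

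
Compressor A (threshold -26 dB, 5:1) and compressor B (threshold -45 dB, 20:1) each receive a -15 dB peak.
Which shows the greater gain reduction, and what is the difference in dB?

B, by 19.7 dB

A: 11 dB over, compressed to 2.2 dB over, so 8.8 dB of GR.
B: 30 dB over, compressed to 1.5 dB over, so 28.5 dB of GR.
B reduces 19.7 dB more.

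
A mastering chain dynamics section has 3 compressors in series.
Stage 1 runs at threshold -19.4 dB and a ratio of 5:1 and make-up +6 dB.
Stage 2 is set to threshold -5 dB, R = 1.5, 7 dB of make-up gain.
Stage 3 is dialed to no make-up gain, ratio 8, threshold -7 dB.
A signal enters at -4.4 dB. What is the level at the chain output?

-6.55 dB

Stage 1: overshoot 15 dB → 15/5 = 3 dB → -16.4 dB; +6 dB make-up → -10.4 dB.
Stage 2: -10.4 dB ≤ -5 dB, so stage 2 doesn't engage; make-up brings it to -3.4 dB.
Stage 3: overshoot 3.6 dB → 3.6/8 = 0.45 dB → -6.55 dB.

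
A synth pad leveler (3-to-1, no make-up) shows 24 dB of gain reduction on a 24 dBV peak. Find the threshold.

-12 dBV

Gain reduction = 24 − 0 = 24 dB; output overshoot = GR / (R − 1) = 24 / 2 = 12 dB.
Threshold = output − output overshoot = 0 − 12 = -12 dBV.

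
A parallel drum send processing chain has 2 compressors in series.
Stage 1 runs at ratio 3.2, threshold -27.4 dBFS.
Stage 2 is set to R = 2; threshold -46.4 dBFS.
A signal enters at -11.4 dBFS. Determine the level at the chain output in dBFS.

Stage 1: -11.4 dBFS is 16 dB over -27.4 dBFS; at 3.2:1 that becomes 5 dB over, giving -22.4 dBFS.
Stage 2: overshoot 24 dB → 24/2 = 12 dB → -34.4 dBFS.

-34.4 dBFS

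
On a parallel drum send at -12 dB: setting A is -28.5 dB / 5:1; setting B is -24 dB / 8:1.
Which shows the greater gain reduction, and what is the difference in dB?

A: 16.5 dB over, compressed to 3.3 dB over, so 13.2 dB of GR.
B: 12 dB over, compressed to 1.5 dB over, so 10.5 dB of GR.
A applies 2.7 dB more gain reduction.

A, by 2.7 dB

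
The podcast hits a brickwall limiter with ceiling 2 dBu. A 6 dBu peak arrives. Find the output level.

At ∞:1, everything above 2 dBu is held at the ceiling.

2 dBu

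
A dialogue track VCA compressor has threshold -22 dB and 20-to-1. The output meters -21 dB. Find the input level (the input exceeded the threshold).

That's 1 dB above the -22 dB threshold.
Before 20:1 compression the overshoot was 1 × 20 = 20 dB, so input = -22 + 20 = -2 dB.

-2 dB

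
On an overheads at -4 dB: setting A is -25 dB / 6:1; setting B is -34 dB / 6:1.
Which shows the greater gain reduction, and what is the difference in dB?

B, by 7.5 dB

A: overshoot 21 dB → output overshoot 3.5 dB → GR 17.5 dB.
B: overshoot 30 dB → output overshoot 5 dB → GR 25 dB.
Difference: 7.5 dB in favour of B.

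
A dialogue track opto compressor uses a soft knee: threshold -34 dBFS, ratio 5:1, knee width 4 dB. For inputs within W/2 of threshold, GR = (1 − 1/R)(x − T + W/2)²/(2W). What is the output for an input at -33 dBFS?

x − T + W/2 = -33 − (-34) + 2 = 3.
GR = (1 − 1/5) × 3² / 8 = 0.8 × 9 / 8 = 0.9 dB.
Output = -33 − 0.9 = -33.9 dBFS.

-33.9 dBFS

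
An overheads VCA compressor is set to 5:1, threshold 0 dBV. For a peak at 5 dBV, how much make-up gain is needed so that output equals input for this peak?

Overshoot 5 dB → 5/5 = 1 dB after compression, so the compressed level is 0 + 1 = 1 dBV.
Make-up = target − compressed = 5 − 1 = 4 dB.

4 dB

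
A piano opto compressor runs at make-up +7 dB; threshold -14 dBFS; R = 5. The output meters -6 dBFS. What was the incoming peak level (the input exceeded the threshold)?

-9 dBFS

Remove make-up: -6 − 7 = -13 dBFS.
Post-compression overshoot = -13 − (-14) = 1 dB.
Input overshoot = R × output overshoot = 5 dB → input = -14 + 5 = -9 dBFS.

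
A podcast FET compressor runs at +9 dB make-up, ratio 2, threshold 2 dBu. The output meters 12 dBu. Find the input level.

4 dBu

Before make-up, the level was 12 − 9 = 3 dBu.
Post-compression overshoot = 3 − 2 = 1 dB.
Undo the ratio: input overshoot = 1 × 2 = 2 dB, giving input = 4 dBu.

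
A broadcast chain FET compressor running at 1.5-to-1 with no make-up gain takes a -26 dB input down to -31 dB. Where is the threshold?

-41 dB

Input is 15 dB above T (since output overshoot × R = input overshoot: (-31 − T)·1.5 = -26 − T gives T = -41 dB).
Check: -41 + (-26 − (-41))/1.5 = -41 + 10 = -31 dB. ✓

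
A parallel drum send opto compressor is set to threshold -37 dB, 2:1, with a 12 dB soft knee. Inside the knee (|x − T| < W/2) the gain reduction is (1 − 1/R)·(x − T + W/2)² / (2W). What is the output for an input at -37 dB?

-37.75 dB

x − T + W/2 = -37 − (-37) + 6 = 6.
GR = (1 − 1/2) × 6² / 24 = 0.5 × 36 / 24 = 0.75 dB.
Output = -37 − 0.75 = -37.75 dB.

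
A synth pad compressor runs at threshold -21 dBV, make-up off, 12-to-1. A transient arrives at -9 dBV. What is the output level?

-20 dBV

The input is 12 dB above the -21 dBV threshold.
At 12:1 the overshoot is divided by 12, leaving 1 dB above threshold.
Output = -21 + 1 = -20 dBV.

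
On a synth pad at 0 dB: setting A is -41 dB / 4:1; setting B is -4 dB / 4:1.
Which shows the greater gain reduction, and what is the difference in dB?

A, by 27.75 dB

A: 41 dB over, compressed to 10.25 dB over, so 30.75 dB of GR.
B: 4 dB over, compressed to 1 dB over, so 3 dB of GR.
Difference: 27.75 dB in favour of A.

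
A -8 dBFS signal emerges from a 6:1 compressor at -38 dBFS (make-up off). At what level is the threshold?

-44 dBFS

Input is 36 dB above T (since output overshoot × R = input overshoot: (-38 − T)·6 = -8 − T gives T = -44 dBFS).
Check: -44 + (-8 − (-44))/6 = -44 + 6 = -38 dBFS. ✓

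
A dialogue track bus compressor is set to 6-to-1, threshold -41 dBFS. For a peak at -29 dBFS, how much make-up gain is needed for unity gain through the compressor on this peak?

Overshoot 12 dB → 12/6 = 2 dB after compression, so the compressed level is -41 + 2 = -39 dBFS.
Make-up = target − compressed = -29 − (-39) = 10 dB.

10 dB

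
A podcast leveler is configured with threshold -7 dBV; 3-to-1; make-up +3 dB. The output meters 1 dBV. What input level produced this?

8 dBV

Stripping the +3 dB make-up gives -2 dBV at the gain stage.
Post-compression overshoot = -2 − (-7) = 5 dB.
Input overshoot = R × output overshoot = 15 dB → input = -7 + 15 = 8 dBV.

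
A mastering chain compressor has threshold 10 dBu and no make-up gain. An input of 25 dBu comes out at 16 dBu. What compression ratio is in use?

Input overshoot = 25 − 10 = 15 dB; output overshoot = 16 − 10 = 6 dB.
Ratio = 15 / 6 = 2.5.

2.5:1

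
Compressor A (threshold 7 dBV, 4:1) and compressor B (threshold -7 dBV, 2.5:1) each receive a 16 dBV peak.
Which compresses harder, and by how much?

B, by 7.05 dB

A: GR = 9 − 9/4 = 6.75 dB.
B: GR = 23 − 23/2.5 = 13.8 dB.
B reduces 7.05 dB more.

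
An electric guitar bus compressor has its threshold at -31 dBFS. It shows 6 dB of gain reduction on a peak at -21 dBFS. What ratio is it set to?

2.5:1

Input overshoot = -21 − (-31) = 10 dB.
Output overshoot = 10 − 6 = 4 dB.
Ratio = input overshoot / output overshoot = 10 / 4 = 2.5.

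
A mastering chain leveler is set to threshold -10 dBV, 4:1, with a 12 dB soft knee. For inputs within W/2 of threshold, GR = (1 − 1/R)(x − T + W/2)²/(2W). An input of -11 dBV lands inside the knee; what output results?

x − T + W/2 = -11 − (-10) + 6 = 5.
GR = (1 − 1/4) × 5² / 24 = 0.75 × 25 / 24 = 0.78125 dB.
Output = -11 − 0.78125 = -11.78125 dBV.

-11.78125 dBV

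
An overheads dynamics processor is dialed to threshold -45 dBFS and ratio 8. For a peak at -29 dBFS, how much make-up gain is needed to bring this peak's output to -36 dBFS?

The peak compresses to -45 + 16/8 = -43 dBFS.
To reach -36 dBFS requires -36 − (-43) = 7 dB of make-up.

7 dB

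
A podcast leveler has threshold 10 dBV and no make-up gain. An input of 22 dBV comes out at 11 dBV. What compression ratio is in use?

12:1

Input overshoot = 22 − 10 = 12 dB; output overshoot = 11 − 10 = 1 dB.
Ratio = 12 / 1 = 12.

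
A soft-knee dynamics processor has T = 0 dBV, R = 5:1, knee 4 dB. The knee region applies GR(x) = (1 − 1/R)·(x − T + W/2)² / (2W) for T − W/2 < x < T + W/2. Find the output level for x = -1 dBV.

-1.1 dBV

x − T + W/2 = -1 − 0 + 2 = 1.
GR = (1 − 1/5) × 1² / 8 = 0.8 × 1 / 8 = 0.1 dB.
Output = -1 − 0.1 = -1.1 dBV.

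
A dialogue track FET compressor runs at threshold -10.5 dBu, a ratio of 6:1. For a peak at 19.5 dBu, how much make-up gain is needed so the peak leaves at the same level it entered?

25 dB

Overshoot 30 dB → 30/6 = 5 dB after compression, so the compressed level is -10.5 + 5 = -5.5 dBu.
Make-up = target − compressed = 19.5 − (-5.5) = 25 dB.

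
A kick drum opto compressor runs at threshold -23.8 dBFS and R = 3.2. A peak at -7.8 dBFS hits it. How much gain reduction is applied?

Overshoot = -7.8 − (-23.8) = 16 dB.
At 3.2:1, output sits 16/3.2 = 5 dB above threshold.
GR = overshoot in − overshoot out = 16 − 5 = 11 dB.

11 dB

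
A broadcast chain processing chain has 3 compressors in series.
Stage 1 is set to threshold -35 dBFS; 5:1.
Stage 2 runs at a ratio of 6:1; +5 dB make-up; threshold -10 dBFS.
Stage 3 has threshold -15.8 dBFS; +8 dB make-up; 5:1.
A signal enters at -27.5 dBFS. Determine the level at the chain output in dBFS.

-20.5 dBFS

Stage 1: -27.5 dBFS is 7.5 dB over -35 dBFS; at 5:1 that becomes 1.5 dB over, giving -33.5 dBFS.
Stage 2: -33.5 dBFS ≤ -10 dBFS, so stage 2 doesn't engage; make-up brings it to -28.5 dBFS.
Stage 3: below threshold (-28.5 ≤ -15.8); passes unchanged; make-up brings it to -20.5 dBFS.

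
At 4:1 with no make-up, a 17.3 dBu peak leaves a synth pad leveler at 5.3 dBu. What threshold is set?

1.3 dBu

Let T be the threshold. Output overshoot = (input overshoot)/R, so 5.3 − T = (17.3 − T)/4.
4·(5.3 − T) = 17.3 − T → 3·T = 21.2 − 17.3 = 3.9.
T = 3.9/3 = 1.3 dBu.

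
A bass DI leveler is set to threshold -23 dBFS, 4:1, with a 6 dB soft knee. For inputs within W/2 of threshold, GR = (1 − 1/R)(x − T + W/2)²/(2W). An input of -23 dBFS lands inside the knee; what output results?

-23.5625 dBFS

x − T + W/2 = -23 − (-23) + 3 = 3.
GR = (1 − 1/4) × 3² / 12 = 0.75 × 9 / 12 = 0.5625 dB.
Output = -23 − 0.5625 = -23.5625 dBFS.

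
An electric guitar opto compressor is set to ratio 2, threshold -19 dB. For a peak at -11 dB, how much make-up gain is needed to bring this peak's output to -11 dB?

4 dB

The peak compresses to -19 + 8/2 = -15 dB.
To reach -11 dB requires -11 − (-15) = 4 dB of make-up.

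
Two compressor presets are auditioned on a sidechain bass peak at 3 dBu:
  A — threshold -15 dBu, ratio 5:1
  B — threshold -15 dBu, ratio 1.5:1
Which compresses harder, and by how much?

A: GR = 18 − 18/5 = 14.4 dB.
B: GR = 18 − 18/1.5 = 6 dB.
A reduces 8.4 dB more.

A, by 8.4 dB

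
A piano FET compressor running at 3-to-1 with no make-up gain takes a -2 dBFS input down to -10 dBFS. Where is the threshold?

Input is 12 dB above T (since output overshoot × R = input overshoot: (-10 − T)·3 = -2 − T gives T = -14 dBFS).
Check: -14 + (-2 − (-14))/3 = -14 + 4 = -10 dBFS. ✓

-14 dBFS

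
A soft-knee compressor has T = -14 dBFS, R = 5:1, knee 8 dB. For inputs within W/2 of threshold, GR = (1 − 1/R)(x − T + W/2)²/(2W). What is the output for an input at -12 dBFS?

x − T + W/2 = -12 − (-14) + 4 = 6.
GR = (1 − 1/5) × 6² / 16 = 0.8 × 36 / 16 = 1.8 dB.
Output = -12 − 1.8 = -13.8 dBFS.

-13.8 dBFS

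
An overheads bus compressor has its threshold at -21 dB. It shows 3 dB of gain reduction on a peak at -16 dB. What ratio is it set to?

Input overshoot = -16 − (-21) = 5 dB.
Output overshoot = 5 − 3 = 2 dB.
Ratio = input overshoot / output overshoot = 5 / 2 = 2.5.

2.5:1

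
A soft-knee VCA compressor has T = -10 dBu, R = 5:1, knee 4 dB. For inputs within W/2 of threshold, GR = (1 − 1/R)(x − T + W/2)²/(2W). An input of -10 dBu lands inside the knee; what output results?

-10.4 dBu

x − T + W/2 = -10 − (-10) + 2 = 2.
GR = (1 − 1/5) × 2² / 8 = 0.8 × 4 / 8 = 0.4 dB.
Output = -10 − 0.4 = -10.4 dBu.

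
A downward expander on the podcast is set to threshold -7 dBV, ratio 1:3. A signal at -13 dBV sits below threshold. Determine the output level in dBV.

-25 dBV

Undershoot = (-7) − (-13) = 6 dB.
At 1:3, that expands to 18 dB under threshold.
Output = -7 − 18 = -25 dBV.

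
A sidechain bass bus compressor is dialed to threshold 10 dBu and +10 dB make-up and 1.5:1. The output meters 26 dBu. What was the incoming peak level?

19 dBu

Stripping the +10 dB make-up gives 16 dBu at the gain stage.
That's 6 dB above the 10 dBu threshold.
Input overshoot = R × output overshoot = 9 dB → input = 10 + 9 = 19 dBu.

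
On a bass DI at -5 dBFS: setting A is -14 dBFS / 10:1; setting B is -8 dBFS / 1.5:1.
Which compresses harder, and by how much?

A, by 7.1 dB

A: 9 dB over, compressed to 0.9 dB over, so 8.1 dB of GR.
B: 3 dB over, compressed to 2 dB over, so 1 dB of GR.
A reduces 7.1 dB more.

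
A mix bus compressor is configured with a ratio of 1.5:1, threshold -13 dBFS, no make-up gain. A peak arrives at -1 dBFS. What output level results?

Overshoot: -1 − (-13) = 12 dB.
1.5:1 compression reduces that to 12/1.5 = 8 dB over.
Output = -13 + 8 = -5 dBFS.

-5 dBFS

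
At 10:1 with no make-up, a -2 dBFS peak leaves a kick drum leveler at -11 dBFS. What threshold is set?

Gain reduction = -2 − (-11) = 9 dB; output overshoot = GR / (R − 1) = 9 / 9 = 1 dB.
Threshold = output − output overshoot = -11 − 1 = -12 dBFS.

-12 dBFS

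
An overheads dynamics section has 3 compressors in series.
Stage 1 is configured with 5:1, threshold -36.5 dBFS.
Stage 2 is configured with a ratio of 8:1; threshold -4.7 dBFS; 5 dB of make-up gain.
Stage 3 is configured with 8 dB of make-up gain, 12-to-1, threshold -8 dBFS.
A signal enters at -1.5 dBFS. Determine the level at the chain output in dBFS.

-16.5 dBFS

Stage 1: -1.5 dBFS is 35 dB over -36.5 dBFS; at 5:1 that becomes 7 dB over, giving -29.5 dBFS.
Stage 2: -29.5 dBFS ≤ -4.7 dBFS, so stage 2 doesn't engage; make-up brings it to -24.5 dBFS.
Stage 3: below threshold (-24.5 ≤ -8); passes unchanged; make-up brings it to -16.5 dBFS.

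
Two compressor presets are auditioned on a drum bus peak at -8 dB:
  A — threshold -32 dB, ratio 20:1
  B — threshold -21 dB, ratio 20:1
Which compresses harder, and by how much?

A, by 10.45 dB

A: 24 dB over, compressed to 1.2 dB over, so 22.8 dB of GR.
B: 13 dB over, compressed to 0.65 dB over, so 12.35 dB of GR.
Difference: 10.45 dB in favour of A.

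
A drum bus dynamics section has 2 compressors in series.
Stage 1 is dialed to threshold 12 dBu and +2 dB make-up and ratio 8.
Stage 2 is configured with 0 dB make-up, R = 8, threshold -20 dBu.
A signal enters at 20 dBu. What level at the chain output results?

-15.625 dBu

Stage 1: 20 dBu is 8 dB over 12 dBu; at 8:1 that becomes 1 dB over, giving 13 dBu; +2 dB make-up → 15 dBu.
Stage 2: 15 dBu is 35 dB over -20 dBu; at 8:1 that becomes 4.375 dB over, giving -15.625 dBu.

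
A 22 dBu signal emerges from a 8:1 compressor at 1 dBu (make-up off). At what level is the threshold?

Input is 24 dB above T (since output overshoot × R = input overshoot: (1 − T)·8 = 22 − T gives T = -2 dBu).
Check: -2 + (22 − (-2))/8 = -2 + 3 = 1 dBu. ✓

-2 dBu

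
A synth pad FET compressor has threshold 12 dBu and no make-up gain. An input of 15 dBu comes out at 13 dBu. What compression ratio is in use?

Input overshoot = 15 − 12 = 3 dB; output overshoot = 13 − 12 = 1 dB.
Ratio = 3 / 1 = 3.

3:1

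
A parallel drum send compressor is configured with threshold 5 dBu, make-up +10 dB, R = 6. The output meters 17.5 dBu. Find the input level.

20 dBu

Stripping the +10 dB make-up gives 7.5 dBu at the gain stage.
The compressed level sits 7.5 − 5 = 2.5 dB over threshold.
Before 6:1 compression the overshoot was 2.5 × 6 = 15 dB, so input = 5 + 15 = 20 dBu.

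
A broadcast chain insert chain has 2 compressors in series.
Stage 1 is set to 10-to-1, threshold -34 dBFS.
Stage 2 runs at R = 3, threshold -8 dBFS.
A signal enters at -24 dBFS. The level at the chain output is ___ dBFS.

-33 dBFS

Stage 1: -24 dBFS is 10 dB over -34 dBFS; at 10:1 that becomes 1 dB over, giving -33 dBFS.
Stage 2: below threshold (-33 ≤ -8); passes unchanged; output -33 dBFS.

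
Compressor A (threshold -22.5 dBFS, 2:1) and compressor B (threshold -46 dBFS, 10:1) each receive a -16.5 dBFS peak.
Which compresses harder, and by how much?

A: 6 dB over, compressed to 3 dB over, so 3 dB of GR.
B: 29.5 dB over, compressed to 2.95 dB over, so 26.55 dB of GR.
B reduces 23.55 dB more.

B, by 23.55 dB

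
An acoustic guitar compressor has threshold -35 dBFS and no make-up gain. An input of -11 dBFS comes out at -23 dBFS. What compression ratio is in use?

2:1

Input overshoot = -11 − (-35) = 24 dB; output overshoot = -23 − (-35) = 12 dB.
Ratio = 24 / 12 = 2.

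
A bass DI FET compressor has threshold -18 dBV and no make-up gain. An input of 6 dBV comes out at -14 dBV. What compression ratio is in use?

6:1

Input overshoot = 6 − (-18) = 24 dB; output overshoot = -14 − (-18) = 4 dB.
Ratio = 24 / 4 = 6.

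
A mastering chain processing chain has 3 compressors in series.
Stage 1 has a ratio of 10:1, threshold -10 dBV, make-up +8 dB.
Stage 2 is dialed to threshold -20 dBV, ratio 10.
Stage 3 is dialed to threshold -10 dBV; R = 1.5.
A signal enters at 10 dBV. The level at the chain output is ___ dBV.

Stage 1: 20 dB above -10 dBV, reduced 10:1 to 2 dB above → -8 dBV; +8 dB make-up → 0 dBV.
Stage 2: overshoot 20 dB → 20/10 = 2 dB → -18 dBV.
Stage 3: below threshold (-18 ≤ -10); passes unchanged; output -18 dBV.

-18 dBV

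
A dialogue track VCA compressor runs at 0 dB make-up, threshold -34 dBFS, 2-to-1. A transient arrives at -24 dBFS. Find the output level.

Overshoot: -24 − (-34) = 10 dB.
The 10 dB excess becomes 5 dB after 2:1 reduction.
So the level is -34 + 5 = -29 dBFS.

-29 dBFS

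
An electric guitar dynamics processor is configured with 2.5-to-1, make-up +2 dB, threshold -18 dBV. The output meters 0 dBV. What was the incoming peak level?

22 dBV

Stripping the +2 dB make-up gives -2 dBV at the gain stage.
Post-compression overshoot = -2 − (-18) = 16 dB.
Undo the ratio: input overshoot = 16 × 2.5 = 40 dB, giving input = 22 dBV.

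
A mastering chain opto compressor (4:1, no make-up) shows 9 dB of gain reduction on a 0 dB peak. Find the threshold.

Input is 12 dB above T (since output overshoot × R = input overshoot: (-9 − T)·4 = 0 − T gives T = -12 dB).
Check: -12 + (0 − (-12))/4 = -12 + 3 = -9 dB. ✓

-12 dB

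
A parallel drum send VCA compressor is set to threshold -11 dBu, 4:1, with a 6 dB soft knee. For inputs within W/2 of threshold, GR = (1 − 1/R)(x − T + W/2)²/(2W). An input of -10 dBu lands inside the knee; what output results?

-11 dBu

x − T + W/2 = -10 − (-11) + 3 = 4.
GR = (1 − 1/4) × 4² / 12 = 0.75 × 16 / 12 = 1 dB.
Output = -10 − 1 = -11 dBu.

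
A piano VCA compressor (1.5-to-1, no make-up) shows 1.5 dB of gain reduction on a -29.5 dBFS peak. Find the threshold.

Gain reduction = -29.5 − (-31) = 1.5 dB; output overshoot = GR / (R − 1) = 1.5 / 0.5 = 3 dB.
Threshold = output − output overshoot = -31 − 3 = -34 dBFS.

-34 dBFS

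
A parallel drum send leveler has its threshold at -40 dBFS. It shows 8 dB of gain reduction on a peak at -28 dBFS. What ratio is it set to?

Input overshoot = -28 − (-40) = 12 dB.
Output overshoot = 12 − 8 = 4 dB.
Ratio = input overshoot / output overshoot = 12 / 4 = 3.

3:1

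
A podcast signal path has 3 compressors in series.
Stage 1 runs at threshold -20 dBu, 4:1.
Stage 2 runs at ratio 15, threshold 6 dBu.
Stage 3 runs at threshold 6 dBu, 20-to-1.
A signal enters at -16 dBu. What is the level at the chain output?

-19 dBu

Stage 1: -16 dBu is 4 dB over -20 dBu; at 4:1 that becomes 1 dB over, giving -19 dBu.
Stage 2: -19 dBu is at or below the 6 dBu threshold — no compression; output -19 dBu.
Stage 3: below threshold (-19 ≤ 6); passes unchanged; output -19 dBu.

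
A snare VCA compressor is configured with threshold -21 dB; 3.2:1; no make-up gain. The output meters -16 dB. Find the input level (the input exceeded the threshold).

Post-compression overshoot = -16 − (-21) = 5 dB.
Before 3.2:1 compression the overshoot was 5 × 3.2 = 16 dB, so input = -21 + 16 = -5 dB.

-5 dB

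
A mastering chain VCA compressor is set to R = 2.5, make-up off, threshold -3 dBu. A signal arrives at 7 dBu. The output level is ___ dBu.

1 dBu

Overshoot: 7 − (-3) = 10 dB.
The 10 dB excess becomes 4 dB after 2.5:1 reduction.
Output = -3 + 4 = 1 dBu.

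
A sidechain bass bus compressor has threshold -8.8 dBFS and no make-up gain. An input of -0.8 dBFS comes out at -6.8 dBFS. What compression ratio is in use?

Input overshoot = -0.8 − (-8.8) = 8 dB; output overshoot = -6.8 − (-8.8) = 2 dB.
Ratio = 8 / 2 = 4.

4:1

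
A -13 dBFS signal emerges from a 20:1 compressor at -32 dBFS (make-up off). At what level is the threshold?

Input is 20 dB above T (since output overshoot × R = input overshoot: (-32 − T)·20 = -13 − T gives T = -33 dBFS).
Check: -33 + (-13 − (-33))/20 = -33 + 1 = -32 dBFS. ✓

-33 dBFS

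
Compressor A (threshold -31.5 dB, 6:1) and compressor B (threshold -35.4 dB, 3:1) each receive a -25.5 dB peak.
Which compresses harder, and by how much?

B, by 1.6 dB

A: GR = 6 − 6/6 = 5 dB.
B: GR = 9.9 − 9.9/3 = 6.6 dB.
Difference: 1.6 dB in favour of B.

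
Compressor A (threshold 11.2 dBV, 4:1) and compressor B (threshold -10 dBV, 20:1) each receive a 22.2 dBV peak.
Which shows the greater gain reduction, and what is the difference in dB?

B, by 22.34 dB

A: overshoot 11 dB → output overshoot 2.75 dB → GR 8.25 dB.
B: overshoot 32.2 dB → output overshoot 1.61 dB → GR 30.59 dB.
B reduces 22.34 dB more.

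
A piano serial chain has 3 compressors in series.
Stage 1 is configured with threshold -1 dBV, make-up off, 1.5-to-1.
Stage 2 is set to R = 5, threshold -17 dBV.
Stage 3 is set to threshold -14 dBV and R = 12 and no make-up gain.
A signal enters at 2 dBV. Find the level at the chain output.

-13.95 dBV

Stage 1: 2 dBV is 3 dB over -1 dBV; at 1.5:1 that becomes 2 dB over, giving 1 dBV.
Stage 2: 18 dB above -17 dBV, reduced 5:1 to 3.6 dB above → -13.4 dBV.
Stage 3: -13.4 dBV is 0.6 dB over -14 dBV; at 12:1 that becomes 0.05 dB over, giving -13.95 dBV.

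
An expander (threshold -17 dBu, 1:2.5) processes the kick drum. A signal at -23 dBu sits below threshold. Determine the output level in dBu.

-32 dBu

Undershoot = (-17) − (-23) = 6 dB.
At 1:2.5, that expands to 15 dB under threshold.
Output = -17 − 15 = -32 dBu.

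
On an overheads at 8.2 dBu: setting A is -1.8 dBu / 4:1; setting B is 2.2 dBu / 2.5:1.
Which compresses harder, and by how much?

A: overshoot 10 dB → output overshoot 2.5 dB → GR 7.5 dB.
B: overshoot 6 dB → output overshoot 2.4 dB → GR 3.6 dB.
A applies 3.9 dB more gain reduction.

A, by 3.9 dB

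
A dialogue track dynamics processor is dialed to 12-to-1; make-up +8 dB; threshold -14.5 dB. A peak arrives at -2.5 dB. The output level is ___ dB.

-2.5 dB sits 12 dB over threshold.
12:1 compression reduces that to 12/12 = 1 dB over.
So the level is -14.5 + 1 = -13.5 dB; make-up adds 8 dB, giving -5.5 dB.

-5.5 dB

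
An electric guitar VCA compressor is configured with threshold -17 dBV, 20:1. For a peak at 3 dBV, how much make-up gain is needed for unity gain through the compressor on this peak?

Without make-up, output = threshold + overshoot/20 = -17 + 1 = -16 dBV.
Gap to target: 19 dB.

19 dB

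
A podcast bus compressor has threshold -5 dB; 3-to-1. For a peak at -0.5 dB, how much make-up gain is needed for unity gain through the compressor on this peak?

The peak compresses to -5 + 4.5/3 = -3.5 dB.
To reach -0.5 dB requires -0.5 − (-3.5) = 3 dB of make-up.

3 dB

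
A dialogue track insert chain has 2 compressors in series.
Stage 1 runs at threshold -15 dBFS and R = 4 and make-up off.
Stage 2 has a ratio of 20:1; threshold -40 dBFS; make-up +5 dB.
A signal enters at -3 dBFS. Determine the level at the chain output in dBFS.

Stage 1: 12 dB above -15 dBFS, reduced 4:1 to 3 dB above → -12 dBFS.
Stage 2: -12 dBFS is 28 dB over -40 dBFS; at 20:1 that becomes 1.4 dB over, giving -38.6 dBFS; +5 dB make-up → -33.6 dBFS.

-33.6 dBFS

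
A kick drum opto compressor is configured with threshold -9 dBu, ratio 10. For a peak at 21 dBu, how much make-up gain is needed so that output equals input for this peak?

The peak compresses to -9 + 30/10 = -6 dBu.
To reach 21 dBu requires 21 − (-6) = 27 dB of make-up.

27 dB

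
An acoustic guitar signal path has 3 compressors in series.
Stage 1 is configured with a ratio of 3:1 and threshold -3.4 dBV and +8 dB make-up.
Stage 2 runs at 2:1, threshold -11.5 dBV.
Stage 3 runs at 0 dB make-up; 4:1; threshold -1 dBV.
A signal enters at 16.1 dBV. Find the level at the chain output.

Stage 1: 19.5 dB above -3.4 dBV, reduced 3:1 to 6.5 dB above → 3.1 dBV; +8 dB make-up → 11.1 dBV.
Stage 2: 11.1 dBV is 22.6 dB over -11.5 dBV; at 2:1 that becomes 11.3 dB over, giving -0.2 dBV.
Stage 3: overshoot 0.8 dB → 0.8/4 = 0.2 dB → -0.8 dBV.

-0.8 dBV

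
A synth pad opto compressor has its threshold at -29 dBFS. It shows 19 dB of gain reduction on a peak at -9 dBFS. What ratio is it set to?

20:1

Input overshoot = -9 − (-29) = 20 dB.
Output overshoot = 20 − 19 = 1 dB.
Ratio = input overshoot / output overshoot = 20 / 1 = 20.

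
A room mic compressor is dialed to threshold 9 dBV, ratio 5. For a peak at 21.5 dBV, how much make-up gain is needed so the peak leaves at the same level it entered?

The peak compresses to 9 + 12.5/5 = 11.5 dBV.
To reach 21.5 dBV requires 21.5 − 11.5 = 10 dB of make-up.

10 dB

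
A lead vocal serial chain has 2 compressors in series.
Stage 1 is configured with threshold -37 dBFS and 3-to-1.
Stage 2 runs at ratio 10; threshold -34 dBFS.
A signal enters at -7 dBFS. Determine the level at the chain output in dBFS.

Stage 1: 30 dB above -37 dBFS, reduced 3:1 to 10 dB above → -27 dBFS.
Stage 2: 7 dB above -34 dBFS, reduced 10:1 to 0.7 dB above → -33.3 dBFS.

-33.3 dBFS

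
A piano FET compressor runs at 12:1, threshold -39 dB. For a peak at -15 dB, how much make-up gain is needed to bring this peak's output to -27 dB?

10 dB

Without make-up, output = threshold + overshoot/12 = -39 + 2 = -37 dB.
Gap to target: 10 dB.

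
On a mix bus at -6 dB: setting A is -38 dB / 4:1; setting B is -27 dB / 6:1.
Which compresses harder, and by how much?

A: overshoot 32 dB → output overshoot 8 dB → GR 24 dB.
B: overshoot 21 dB → output overshoot 3.5 dB → GR 17.5 dB.
A applies 6.5 dB more gain reduction.

A, by 6.5 dB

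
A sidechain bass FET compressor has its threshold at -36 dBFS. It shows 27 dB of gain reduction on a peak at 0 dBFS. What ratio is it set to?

4:1

Input overshoot = 0 − (-36) = 36 dB.
Output overshoot = 36 − 27 = 9 dB.
Ratio = input overshoot / output overshoot = 36 / 9 = 4.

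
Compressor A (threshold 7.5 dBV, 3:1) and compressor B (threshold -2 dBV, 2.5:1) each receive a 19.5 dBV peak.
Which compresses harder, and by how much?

A: GR = 12 − 12/3 = 8 dB.
B: GR = 21.5 − 21.5/2.5 = 12.9 dB.
B reduces 4.9 dB more.

B, by 4.9 dB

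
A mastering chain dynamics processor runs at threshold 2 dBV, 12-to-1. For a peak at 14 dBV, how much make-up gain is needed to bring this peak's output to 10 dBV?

7 dB

Overshoot 12 dB → 12/12 = 1 dB after compression, so the compressed level is 2 + 1 = 3 dBV.
Make-up = target − compressed = 10 − 3 = 7 dB.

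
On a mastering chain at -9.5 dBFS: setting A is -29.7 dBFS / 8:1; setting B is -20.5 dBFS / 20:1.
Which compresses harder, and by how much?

A, by 7.225 dB

A: GR = 20.2 − 20.2/8 = 17.675 dB.
B: GR = 11 − 11/20 = 10.45 dB.
A applies 7.225 dB more gain reduction.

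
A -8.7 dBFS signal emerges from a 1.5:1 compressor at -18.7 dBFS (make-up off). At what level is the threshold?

-38.7 dBFS

Gain reduction = -8.7 − (-18.7) = 10 dB; output overshoot = GR / (R − 1) = 10 / 0.5 = 20 dB.
Threshold = output − output overshoot = -18.7 − 20 = -38.7 dBFS.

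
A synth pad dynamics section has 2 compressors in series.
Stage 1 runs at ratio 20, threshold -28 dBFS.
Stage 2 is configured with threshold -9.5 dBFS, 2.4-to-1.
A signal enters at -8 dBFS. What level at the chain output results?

-27 dBFS

Stage 1: -8 dBFS is 20 dB over -28 dBFS; at 20:1 that becomes 1 dB over, giving -27 dBFS.
Stage 2: -27 dBFS ≤ -9.5 dBFS, so stage 2 doesn't engage; output -27 dBFS.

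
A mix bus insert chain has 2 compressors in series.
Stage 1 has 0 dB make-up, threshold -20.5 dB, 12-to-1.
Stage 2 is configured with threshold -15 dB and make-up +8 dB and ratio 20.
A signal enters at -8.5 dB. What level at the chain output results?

-11.5 dB

Stage 1: -8.5 dB is 12 dB over -20.5 dB; at 12:1 that becomes 1 dB over, giving -19.5 dB.
Stage 2: -19.5 dB ≤ -15 dB, so stage 2 doesn't engage; make-up brings it to -11.5 dB.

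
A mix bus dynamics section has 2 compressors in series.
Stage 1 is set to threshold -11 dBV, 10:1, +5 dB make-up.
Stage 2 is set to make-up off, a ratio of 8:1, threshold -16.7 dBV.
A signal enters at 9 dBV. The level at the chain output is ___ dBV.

Stage 1: overshoot 20 dB → 20/10 = 2 dB → -9 dBV; +5 dB make-up → -4 dBV.
Stage 2: -4 dBV is 12.7 dB over -16.7 dBV; at 8:1 that becomes 1.5875 dB over, giving -15.1125 dBV.

-15.1125 dBV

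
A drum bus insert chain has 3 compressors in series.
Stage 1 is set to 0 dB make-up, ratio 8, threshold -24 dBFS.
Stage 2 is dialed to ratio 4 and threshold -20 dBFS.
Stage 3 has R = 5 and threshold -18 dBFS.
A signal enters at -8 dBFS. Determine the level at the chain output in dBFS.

-22 dBFS

Stage 1: 16 dB above -24 dBFS, reduced 8:1 to 2 dB above → -22 dBFS.
Stage 2: -22 dBFS ≤ -20 dBFS, so stage 2 doesn't engage; output -22 dBFS.
Stage 3: -22 dBFS ≤ -18 dBFS, so stage 3 doesn't engage; output -22 dBFS.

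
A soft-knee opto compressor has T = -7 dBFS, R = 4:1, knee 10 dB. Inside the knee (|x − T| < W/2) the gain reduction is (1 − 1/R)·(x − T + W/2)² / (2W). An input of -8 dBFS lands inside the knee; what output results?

x − T + W/2 = -8 − (-7) + 5 = 4.
GR = (1 − 1/4) × 4² / 20 = 0.75 × 16 / 20 = 0.6 dB.
Output = -8 − 0.6 = -8.6 dBFS.

-8.6 dBFS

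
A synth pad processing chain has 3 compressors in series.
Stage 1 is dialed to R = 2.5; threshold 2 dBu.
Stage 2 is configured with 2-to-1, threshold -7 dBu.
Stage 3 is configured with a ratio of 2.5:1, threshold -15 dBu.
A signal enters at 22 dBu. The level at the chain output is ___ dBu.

Stage 1: 22 dBu is 20 dB over 2 dBu; at 2.5:1 that becomes 8 dB over, giving 10 dBu.
Stage 2: 17 dB above -7 dBu, reduced 2:1 to 8.5 dB above → 1.5 dBu.
Stage 3: 16.5 dB above -15 dBu, reduced 2.5:1 to 6.6 dB above → -8.4 dBu.

-8.4 dBu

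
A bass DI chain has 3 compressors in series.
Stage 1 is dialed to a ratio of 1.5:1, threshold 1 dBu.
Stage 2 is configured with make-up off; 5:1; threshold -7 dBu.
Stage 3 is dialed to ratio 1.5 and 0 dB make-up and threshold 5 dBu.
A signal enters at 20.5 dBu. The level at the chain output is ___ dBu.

Stage 1: 20.5 dBu is 19.5 dB over 1 dBu; at 1.5:1 that becomes 13 dB over, giving 14 dBu.
Stage 2: 14 dBu is 21 dB over -7 dBu; at 5:1 that becomes 4.2 dB over, giving -2.8 dBu.
Stage 3: -2.8 dBu ≤ 5 dBu, so stage 3 doesn't engage; output -2.8 dBu.

-2.8 dBu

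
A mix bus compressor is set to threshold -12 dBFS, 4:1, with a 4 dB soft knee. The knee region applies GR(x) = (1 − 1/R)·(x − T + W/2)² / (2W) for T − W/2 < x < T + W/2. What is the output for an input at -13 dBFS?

-13.09375 dBFS

x − T + W/2 = -13 − (-12) + 2 = 1.
GR = (1 − 1/4) × 1² / 8 = 0.75 × 1 / 8 = 0.09375 dB.
Output = -13 − 0.09375 = -13.09375 dBFS.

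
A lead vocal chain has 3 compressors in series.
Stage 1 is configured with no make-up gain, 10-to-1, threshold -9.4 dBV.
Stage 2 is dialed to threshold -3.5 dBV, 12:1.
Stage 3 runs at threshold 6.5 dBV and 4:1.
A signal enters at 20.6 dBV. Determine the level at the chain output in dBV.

Stage 1: 20.6 dBV is 30 dB over -9.4 dBV; at 10:1 that becomes 3 dB over, giving -6.4 dBV.
Stage 2: -6.4 dBV ≤ -3.5 dBV, so stage 2 doesn't engage; output -6.4 dBV.
Stage 3: -6.4 dBV is at or below the 6.5 dBV threshold — no compression; output -6.4 dBV.

-6.4 dBV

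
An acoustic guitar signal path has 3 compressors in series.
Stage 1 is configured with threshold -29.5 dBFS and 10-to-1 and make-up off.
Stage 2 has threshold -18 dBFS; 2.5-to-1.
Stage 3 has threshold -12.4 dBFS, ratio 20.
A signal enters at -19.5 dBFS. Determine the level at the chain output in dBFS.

-28.5 dBFS

Stage 1: overshoot 10 dB → 10/10 = 1 dB → -28.5 dBFS.
Stage 2: -28.5 dBFS is at or below the -18 dBFS threshold — no compression; output -28.5 dBFS.
Stage 3: -28.5 dBFS ≤ -12.4 dBFS, so stage 3 doesn't engage; output -28.5 dBFS.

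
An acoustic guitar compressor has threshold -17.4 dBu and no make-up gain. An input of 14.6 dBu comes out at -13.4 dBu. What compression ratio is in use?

Input overshoot = 14.6 − (-17.4) = 32 dB; output overshoot = -13.4 − (-17.4) = 4 dB.
Ratio = 32 / 4 = 8.

8:1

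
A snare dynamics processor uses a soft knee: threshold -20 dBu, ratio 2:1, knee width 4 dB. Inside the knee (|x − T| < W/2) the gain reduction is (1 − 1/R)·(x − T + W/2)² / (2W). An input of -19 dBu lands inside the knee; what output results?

x − T + W/2 = -19 − (-20) + 2 = 3.
GR = (1 − 1/2) × 3² / 8 = 0.5 × 9 / 8 = 0.5625 dB.
Output = -19 − 0.5625 = -19.5625 dBu.

-19.5625 dBu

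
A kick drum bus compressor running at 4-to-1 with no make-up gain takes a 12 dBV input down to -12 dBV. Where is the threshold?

Let T be the threshold. Output overshoot = (input overshoot)/R, so -12 − T = (12 − T)/4.
4·(-12 − T) = 12 − T → 3·T = -48 − 12 = -60.
T = -60/3 = -20 dBV.

-20 dBV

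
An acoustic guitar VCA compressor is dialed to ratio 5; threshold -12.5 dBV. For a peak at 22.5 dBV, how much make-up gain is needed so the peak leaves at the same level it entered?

28 dB

Without make-up, output = threshold + overshoot/5 = -12.5 + 7 = -5.5 dBV.
Gap to target: 28 dB.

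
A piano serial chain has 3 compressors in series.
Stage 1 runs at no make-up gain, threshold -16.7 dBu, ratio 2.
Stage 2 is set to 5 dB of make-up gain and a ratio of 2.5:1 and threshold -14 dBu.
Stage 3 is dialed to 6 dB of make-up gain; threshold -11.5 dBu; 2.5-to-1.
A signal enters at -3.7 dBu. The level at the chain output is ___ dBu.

Stage 1: overshoot 13 dB → 13/2 = 6.5 dB → -10.2 dBu.
Stage 2: 3.8 dB above -14 dBu, reduced 2.5:1 to 1.52 dB above → -12.48 dBu; +5 dB make-up → -7.48 dBu.
Stage 3: 4.02 dB above -11.5 dBu, reduced 2.5:1 to 1.608 dB above → -9.892 dBu; +6 dB make-up → -3.892 dBu.

-3.892 dBu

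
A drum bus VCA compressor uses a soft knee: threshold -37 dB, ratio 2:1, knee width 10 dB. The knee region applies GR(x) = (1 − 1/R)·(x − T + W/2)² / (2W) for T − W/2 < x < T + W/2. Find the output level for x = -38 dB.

x − T + W/2 = -38 − (-37) + 5 = 4.
GR = (1 − 1/2) × 4² / 20 = 0.5 × 16 / 20 = 0.4 dB.
Output = -38 − 0.4 = -38.4 dB.

-38.4 dB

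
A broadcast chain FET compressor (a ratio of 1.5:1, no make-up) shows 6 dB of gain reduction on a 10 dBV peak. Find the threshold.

-8 dBV

Input is 18 dB above T (since output overshoot × R = input overshoot: (4 − T)·1.5 = 10 − T gives T = -8 dBV).
Check: -8 + (10 − (-8))/1.5 = -8 + 12 = 4 dBV. ✓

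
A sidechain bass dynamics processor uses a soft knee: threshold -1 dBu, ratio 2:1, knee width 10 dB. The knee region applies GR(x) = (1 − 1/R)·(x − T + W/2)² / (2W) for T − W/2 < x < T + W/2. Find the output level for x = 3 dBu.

0.975 dBu

x − T + W/2 = 3 − (-1) + 5 = 9.
GR = (1 − 1/2) × 9² / 20 = 0.5 × 81 / 20 = 2.025 dB.
Output = 3 − 2.025 = 0.975 dBu.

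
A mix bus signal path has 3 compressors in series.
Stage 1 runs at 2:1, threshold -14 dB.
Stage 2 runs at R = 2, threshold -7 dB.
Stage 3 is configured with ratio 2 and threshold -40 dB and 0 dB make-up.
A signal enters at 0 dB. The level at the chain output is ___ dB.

-23.5 dB

Stage 1: overshoot 14 dB → 14/2 = 7 dB → -7 dB.
Stage 2: below threshold (-7 ≤ -7); passes unchanged; output -7 dB.
Stage 3: -7 dB is 33 dB over -40 dB; at 2:1 that becomes 16.5 dB over, giving -23.5 dB.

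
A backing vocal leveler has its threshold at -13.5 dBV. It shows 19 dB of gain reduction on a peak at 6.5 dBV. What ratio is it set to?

20:1

Input overshoot = 6.5 − (-13.5) = 20 dB.
Output overshoot = 20 − 19 = 1 dB.
Ratio = input overshoot / output overshoot = 20 / 1 = 20.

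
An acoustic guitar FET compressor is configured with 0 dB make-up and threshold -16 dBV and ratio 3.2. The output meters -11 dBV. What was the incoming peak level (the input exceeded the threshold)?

The compressed level sits -11 − (-16) = 5 dB over threshold.
Undo the ratio: input overshoot = 5 × 3.2 = 16 dB, giving input = 0 dBV.

0 dBV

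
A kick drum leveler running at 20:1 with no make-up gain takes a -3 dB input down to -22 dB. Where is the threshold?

Let T be the threshold. Output overshoot = (input overshoot)/R, so -22 − T = (-3 − T)/20.
20·(-22 − T) = -3 − T → 19·T = -440 − (-3) = -437.
T = -437/19 = -23 dB.

-23 dB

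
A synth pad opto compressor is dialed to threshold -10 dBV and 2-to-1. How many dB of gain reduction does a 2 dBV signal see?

The signal is 12 dB above threshold.
A 2:1 ratio leaves 6 dB of that excess.
So the signal is attenuated by 12 − 6 = 6 dB.

6 dB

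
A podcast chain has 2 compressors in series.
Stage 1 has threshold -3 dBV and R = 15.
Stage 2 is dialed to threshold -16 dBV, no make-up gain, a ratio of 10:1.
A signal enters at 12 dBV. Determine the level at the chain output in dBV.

-14.6 dBV

Stage 1: 15 dB above -3 dBV, reduced 15:1 to 1 dB above → -2 dBV.
Stage 2: -2 dBV is 14 dB over -16 dBV; at 10:1 that becomes 1.4 dB over, giving -14.6 dBV.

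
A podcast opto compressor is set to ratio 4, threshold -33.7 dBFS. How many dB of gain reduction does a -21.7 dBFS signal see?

Overshoot = -21.7 − (-33.7) = 12 dB.
A 4:1 ratio leaves 3 dB of that excess.
GR = overshoot in − overshoot out = 12 − 3 = 9 dB.

9 dB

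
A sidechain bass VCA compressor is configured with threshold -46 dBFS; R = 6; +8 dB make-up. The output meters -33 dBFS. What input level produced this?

Before make-up, the level was -33 − 8 = -41 dBFS.
The compressed level sits -41 − (-46) = 5 dB over threshold.
Undo the ratio: input overshoot = 5 × 6 = 30 dB, giving input = -16 dBFS.

-16 dBFS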